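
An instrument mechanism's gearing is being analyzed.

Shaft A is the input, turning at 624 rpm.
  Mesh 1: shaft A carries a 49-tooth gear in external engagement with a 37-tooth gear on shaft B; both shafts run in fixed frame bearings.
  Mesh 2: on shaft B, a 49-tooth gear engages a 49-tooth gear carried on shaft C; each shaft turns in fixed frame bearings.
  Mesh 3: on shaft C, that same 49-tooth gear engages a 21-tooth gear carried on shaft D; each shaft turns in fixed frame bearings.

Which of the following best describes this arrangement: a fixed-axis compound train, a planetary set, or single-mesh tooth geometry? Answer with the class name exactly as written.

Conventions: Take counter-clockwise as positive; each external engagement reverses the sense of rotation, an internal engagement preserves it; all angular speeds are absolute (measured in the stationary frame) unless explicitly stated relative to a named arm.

fixed-axis compound train

topology: fixed-axis compound train — 3 meshes, A→D
classification: fixed-axis compound train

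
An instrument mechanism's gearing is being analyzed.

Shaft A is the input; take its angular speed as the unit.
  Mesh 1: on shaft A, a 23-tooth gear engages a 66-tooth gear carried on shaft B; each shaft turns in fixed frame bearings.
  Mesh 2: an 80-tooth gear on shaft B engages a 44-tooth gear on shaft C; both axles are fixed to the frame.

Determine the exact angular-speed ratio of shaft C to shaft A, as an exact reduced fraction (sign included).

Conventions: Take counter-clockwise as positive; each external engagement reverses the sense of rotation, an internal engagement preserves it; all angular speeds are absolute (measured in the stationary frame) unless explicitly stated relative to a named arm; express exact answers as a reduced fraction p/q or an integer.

230/363

class = fixed-axis compound train [2 meshes; 2 ratios multiply, 2 sense flips]
mesh 1 [23T→66T]: running ratio 23/66, sense −
mesh 2 [80T→44T]: running ratio 230/363, sense +
ω_out/ω_in = 230/363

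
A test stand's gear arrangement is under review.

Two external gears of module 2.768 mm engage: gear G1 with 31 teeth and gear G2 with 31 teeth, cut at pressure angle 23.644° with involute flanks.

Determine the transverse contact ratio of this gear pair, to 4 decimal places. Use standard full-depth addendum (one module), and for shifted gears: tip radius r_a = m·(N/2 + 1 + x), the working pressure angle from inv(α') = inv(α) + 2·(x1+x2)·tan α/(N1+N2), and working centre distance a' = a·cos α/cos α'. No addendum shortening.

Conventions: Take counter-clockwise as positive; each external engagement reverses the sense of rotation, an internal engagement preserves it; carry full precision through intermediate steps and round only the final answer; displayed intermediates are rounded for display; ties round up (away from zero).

1.5210

single-mesh involute tooth geometry (31T engaging 31T at module 2.768)
base radii: r_b1 = 39.302424, r_b2 = 39.302424
tip radii: r_a1 = 45.672000, r_a2 = 45.672000
no profile shift: α' = α, a' = a
action lengths: √(r_a1²−r_b1²) = 23.264802, √(r_a2²−r_b2²) = 23.264802
base pitch p_b = π·m·cos α = 7.965949
CR = (23.264802 + 23.264802 − 85.808000·sin 23.64400°)/7.965949 = 1.520984
contact ratio ≈ 1.5210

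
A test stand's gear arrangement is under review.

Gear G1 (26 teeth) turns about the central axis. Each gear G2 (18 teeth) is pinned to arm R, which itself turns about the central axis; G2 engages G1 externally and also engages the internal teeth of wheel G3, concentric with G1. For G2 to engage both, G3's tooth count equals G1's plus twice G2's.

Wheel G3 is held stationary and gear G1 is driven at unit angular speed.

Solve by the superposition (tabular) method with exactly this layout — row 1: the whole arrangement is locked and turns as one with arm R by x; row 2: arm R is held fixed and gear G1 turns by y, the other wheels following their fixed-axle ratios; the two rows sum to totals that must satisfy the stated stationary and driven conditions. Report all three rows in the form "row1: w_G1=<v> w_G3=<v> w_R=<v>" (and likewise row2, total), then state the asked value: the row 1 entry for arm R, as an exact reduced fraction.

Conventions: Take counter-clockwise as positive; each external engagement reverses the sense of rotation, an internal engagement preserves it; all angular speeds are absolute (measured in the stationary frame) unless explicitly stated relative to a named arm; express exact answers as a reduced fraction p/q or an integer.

row1: w_G1=13/44 w_G3=13/44 w_R=13/44
row2: w_G1=31/44 w_G3=-13/44 w_R=0
total: w_G1=1 w_G3=0 w_R=13/44
asked value: 13/44

recognized (axles ride arm R): planetary set, 26/18/62 teeth
row 1 — lock + rotate with arm: ω_sun = ω_ring = ω_arm = x
row 2: sun turns y, ring = −(26/62)·y, arm 0
boundary: total ω_ring = x − (26/62)·y = 0 and total ω_sun = x + y = 1  ⇒  y = 31/44, x = 13/44
row 2 ring = −(26/62)·31/44 = -13/44
totals (row 1 + row 2): sun 13/44 + 31/44 = 1, ring 13/44 + (-13/44) = 0, arm 13/44 + 0 = 13/44
asked cell (row1, arm) = 13/44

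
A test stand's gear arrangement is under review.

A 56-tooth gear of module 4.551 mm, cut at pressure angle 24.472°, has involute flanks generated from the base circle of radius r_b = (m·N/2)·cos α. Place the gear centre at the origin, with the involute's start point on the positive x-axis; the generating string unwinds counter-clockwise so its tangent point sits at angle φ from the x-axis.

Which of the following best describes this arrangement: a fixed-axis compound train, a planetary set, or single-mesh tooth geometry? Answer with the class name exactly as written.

recognized (one wheel, involute flank): single-mesh tooth geometry, m = 4.551, N = 56
classification: single-mesh tooth geometry

single-mesh tooth geometry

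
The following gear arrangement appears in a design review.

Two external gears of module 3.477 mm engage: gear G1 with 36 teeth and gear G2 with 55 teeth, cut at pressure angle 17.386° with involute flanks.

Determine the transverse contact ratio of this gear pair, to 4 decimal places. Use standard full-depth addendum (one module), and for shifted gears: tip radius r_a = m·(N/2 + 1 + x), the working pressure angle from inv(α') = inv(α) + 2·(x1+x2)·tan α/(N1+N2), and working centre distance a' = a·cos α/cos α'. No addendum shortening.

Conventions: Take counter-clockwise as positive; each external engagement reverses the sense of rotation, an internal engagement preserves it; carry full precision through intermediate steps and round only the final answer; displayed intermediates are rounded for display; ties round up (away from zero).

1.8805

single-mesh involute tooth geometry (36T engaging 55T at module 3.477)
base radii: r_b1 = 59.726657, r_b2 = 91.249059
tip radii: r_a1 = 66.063000, r_a2 = 99.094500
no profile shift: α' = α, a' = a
action lengths: √(r_a1²−r_b1²) = 28.232011, √(r_a2²−r_b2²) = 38.643618
base pitch p_b = π·m·cos α = 10.424268
CR = (28.232011 + 38.643618 − 158.203500·sin 17.38600°)/10.424268 = 1.880537
contact ratio ≈ 1.8805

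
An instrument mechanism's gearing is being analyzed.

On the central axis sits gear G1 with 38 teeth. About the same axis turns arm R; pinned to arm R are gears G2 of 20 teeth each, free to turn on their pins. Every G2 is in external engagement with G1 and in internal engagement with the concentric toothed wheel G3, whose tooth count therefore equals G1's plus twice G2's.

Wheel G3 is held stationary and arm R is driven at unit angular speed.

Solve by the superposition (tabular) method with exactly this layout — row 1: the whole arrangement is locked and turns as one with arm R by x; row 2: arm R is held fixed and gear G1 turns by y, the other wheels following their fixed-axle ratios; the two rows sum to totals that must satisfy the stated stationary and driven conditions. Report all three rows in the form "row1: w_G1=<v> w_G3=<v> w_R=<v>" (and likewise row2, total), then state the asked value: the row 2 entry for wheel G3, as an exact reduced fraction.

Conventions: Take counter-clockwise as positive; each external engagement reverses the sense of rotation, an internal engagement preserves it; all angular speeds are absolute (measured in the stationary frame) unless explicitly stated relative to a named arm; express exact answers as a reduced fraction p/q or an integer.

recognized (axles ride arm R): planetary set, 38/20/78 teeth
row 1 — lock + rotate with arm: ω_sun = ω_ring = ω_arm = x
row 2 — arm fixed, fixed-axis ratios: sun y, ring −(38/78)·y, arm 0
boundary: total ω_ring = x − (38/78)·y = 0 and total ω_arm = x = 1  ⇒  y = 39/19, x = 1
row 2 ring = −(38/78)·39/19 = -1
totals (row 1 + row 2): sun 1 + 39/19 = 58/19, ring 1 + (-1) = 0, arm 1 + 0 = 1
asked cell (row2, ring) = -1

row1: w_G1=1 w_G3=1 w_R=1
row2: w_G1=39/19 w_G3=-1 w_R=0
total: w_G1=58/19 w_G3=0 w_R=1
asked value: -1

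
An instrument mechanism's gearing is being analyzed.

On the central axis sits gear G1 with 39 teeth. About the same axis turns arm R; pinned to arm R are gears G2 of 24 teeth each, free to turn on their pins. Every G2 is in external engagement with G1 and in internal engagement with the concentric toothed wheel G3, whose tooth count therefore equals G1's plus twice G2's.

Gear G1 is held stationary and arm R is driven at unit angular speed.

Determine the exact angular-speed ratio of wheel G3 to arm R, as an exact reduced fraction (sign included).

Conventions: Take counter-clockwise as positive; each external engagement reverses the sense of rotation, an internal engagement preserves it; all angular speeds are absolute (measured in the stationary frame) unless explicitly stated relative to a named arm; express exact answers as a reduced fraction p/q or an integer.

topology: planetary set — G1 39T / G2 24T / G3 87T, arm = carrier (Willis)
ring teeth: 39 + 2·24 = 87
39(ω_sun−ω_arm) = −87(ω_ring−ω_arm),  ω_sun = 0, ω_arm = 1
ω_ring = 1 − (39/87)(0−1) = 42/29
ω_out/ω_in = 42/29

42/29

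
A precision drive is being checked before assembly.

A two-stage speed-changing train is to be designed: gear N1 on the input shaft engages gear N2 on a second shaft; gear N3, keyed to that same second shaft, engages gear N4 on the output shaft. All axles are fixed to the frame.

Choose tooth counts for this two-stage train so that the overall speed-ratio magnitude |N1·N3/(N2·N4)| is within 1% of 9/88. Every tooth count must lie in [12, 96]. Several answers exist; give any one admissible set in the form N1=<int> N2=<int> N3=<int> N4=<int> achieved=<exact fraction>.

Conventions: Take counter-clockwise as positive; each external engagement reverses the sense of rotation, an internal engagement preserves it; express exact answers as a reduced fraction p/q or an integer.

2-stage fixed-axis compound train for ratio 9/88
target = 9/88 in lowest terms: an exact hit needs N1·N3 = k·9 and N2·N4 = k·88 for one integer k, every count in [12, 96]; additionally prefer no 1:1 stage (N1 ≠ N2, N3 ≠ N4)
k = 1…15: no 1:1-free in-range split of k·9 and k·88 into factor pairs; take k = 16
k = 16: N1·N3 = 144 = 12·12, N2·N4 = 1408 = 16·88
achieved = 12·12/(16·88) = 9/88; |achieved − target| = 0 ≤ 9/8800 ✓

N1=12 N2=16 N3=12 N4=88 achieved=9/88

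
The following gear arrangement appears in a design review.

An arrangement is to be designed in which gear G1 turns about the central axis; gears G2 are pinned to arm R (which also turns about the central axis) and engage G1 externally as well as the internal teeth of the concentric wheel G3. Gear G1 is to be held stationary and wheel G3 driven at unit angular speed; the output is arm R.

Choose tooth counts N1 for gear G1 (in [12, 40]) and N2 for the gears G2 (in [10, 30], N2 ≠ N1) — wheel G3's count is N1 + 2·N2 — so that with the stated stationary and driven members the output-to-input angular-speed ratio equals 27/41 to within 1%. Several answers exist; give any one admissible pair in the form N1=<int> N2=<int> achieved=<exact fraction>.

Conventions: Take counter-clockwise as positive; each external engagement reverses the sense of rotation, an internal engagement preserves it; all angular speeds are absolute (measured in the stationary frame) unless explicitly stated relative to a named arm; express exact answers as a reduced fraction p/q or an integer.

topology: planetary set — design target 27/41, arm = carrier (Willis)
Willis with ω_sun = 0: ω_arm/ω_ring = N3/(N1+N3); set equal to 27/41  ⇒  N3/N1 = (27/41)/(1 − 27/41) = 27/14
N3 = N1 + 2·N2  ⇒  N2/N1 = (N3/N1 − 1)/2 = (27/14 − 1)/2 = 13/28
smallest multiple with N1 ≥ 12 and N2 ≥ 10: k = 1  ⇒  N1 = 1·28 = 28, N2 = 1·13 = 13 (N1 ≤ 40, N2 ≤ 30, N2 ≠ N1 ✓), N3 = 28 + 2·13 = 54
check: N3/(N1+N3) with N1 = 28, N3 = 54 gives 27/41; |achieved − target| = 0 ≤ 27/4100 ✓

N1=28 N2=13 achieved=27/41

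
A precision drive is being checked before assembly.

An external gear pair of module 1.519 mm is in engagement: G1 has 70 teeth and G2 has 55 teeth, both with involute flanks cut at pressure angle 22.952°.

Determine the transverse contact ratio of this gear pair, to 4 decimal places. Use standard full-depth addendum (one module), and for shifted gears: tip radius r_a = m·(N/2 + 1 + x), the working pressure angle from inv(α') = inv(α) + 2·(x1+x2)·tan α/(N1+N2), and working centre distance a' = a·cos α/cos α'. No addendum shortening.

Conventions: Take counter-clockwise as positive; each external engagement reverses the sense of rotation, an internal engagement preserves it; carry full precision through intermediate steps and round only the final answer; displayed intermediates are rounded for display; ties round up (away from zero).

recognized (one external pair, fixed centres): single-mesh tooth geometry, m = 1.519, N1 = 70, N2 = 55
base radii: r_b1 = 48.956026, r_b2 = 38.465449
tip radii: r_a1 = 54.684000, r_a2 = 43.291500
no profile shift: α' = α, a' = a
action lengths: √(r_a1²−r_b1²) = 24.364879, √(r_a2²−r_b2²) = 19.863615
base pitch p_b = π·m·cos α = 4.394283
CR = (24.364879 + 19.863615 − 94.937500·sin 22.95200°)/4.394283 = 1.640013
contact ratio ≈ 1.6400

1.6400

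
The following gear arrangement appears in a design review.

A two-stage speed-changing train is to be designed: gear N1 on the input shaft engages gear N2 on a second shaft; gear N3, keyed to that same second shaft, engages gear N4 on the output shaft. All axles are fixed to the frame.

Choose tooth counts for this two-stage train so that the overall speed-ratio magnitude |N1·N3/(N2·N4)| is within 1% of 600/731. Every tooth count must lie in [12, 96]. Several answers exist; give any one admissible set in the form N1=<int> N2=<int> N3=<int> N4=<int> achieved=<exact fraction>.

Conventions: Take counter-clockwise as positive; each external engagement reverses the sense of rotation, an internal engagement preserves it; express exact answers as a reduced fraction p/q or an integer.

design class (target 600/731): fixed-axis compound train
target = 600/731 in lowest terms: an exact hit needs N1·N3 = k·600 and N2·N4 = k·731 for one integer k, every count in [12, 96]; additionally prefer no 1:1 stage (N1 ≠ N2, N3 ≠ N4)
k = 1: N1·N3 = 600 = 12·50, N2·N4 = 731 = 17·43
achieved = 12·50/(17·43) = 600/731; |achieved − target| = 0 ≤ 6/731 ✓

N1=12 N2=17 N3=50 N4=43 achieved=600/731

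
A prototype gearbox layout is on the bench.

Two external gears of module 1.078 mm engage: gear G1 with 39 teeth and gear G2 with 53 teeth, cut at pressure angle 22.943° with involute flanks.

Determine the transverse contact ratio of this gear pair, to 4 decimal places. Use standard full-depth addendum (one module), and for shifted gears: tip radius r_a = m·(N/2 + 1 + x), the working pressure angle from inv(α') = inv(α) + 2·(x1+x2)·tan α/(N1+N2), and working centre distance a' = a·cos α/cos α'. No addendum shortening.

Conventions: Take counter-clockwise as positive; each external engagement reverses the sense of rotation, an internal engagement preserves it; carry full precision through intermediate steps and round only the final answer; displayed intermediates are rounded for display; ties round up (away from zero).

1.6018

single-mesh involute tooth geometry (39T engaging 53T at module 1.078)
base radii: r_b1 = 19.358094, r_b2 = 26.307154
tip radii: r_a1 = 22.099000, r_a2 = 29.645000
no profile shift: α' = α, a' = a
action lengths: √(r_a1²−r_b1²) = 10.659737, √(r_a2²−r_b2²) = 13.666005
base pitch p_b = π·m·cos α = 3.118731
CR = (10.659737 + 13.666005 − 49.588000·sin 22.94300°)/3.118731 = 1.601801
contact ratio ≈ 1.6018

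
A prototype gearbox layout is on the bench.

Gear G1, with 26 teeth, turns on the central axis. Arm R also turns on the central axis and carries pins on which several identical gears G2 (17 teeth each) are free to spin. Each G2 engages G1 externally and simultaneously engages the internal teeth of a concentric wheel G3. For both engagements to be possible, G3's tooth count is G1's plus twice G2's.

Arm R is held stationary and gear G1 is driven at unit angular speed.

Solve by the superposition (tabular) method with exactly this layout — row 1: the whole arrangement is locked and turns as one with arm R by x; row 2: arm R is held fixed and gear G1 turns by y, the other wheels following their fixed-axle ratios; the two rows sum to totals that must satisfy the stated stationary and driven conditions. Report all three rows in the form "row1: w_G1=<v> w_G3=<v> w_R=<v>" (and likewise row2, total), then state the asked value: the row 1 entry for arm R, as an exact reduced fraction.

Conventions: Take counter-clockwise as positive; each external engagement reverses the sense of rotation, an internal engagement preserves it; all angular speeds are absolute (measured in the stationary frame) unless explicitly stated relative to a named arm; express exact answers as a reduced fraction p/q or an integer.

planetary set (26T centre, 17T on arm, 60T internal) — Willis relation
row 1 (train locked, turned with arm): all members turn x
row 2: sun turns y, ring = −(26/60)·y, arm 0
boundary: total ω_arm = x = 0 and total ω_sun = x + y = 1  ⇒  y = 1, x = 0
row 2 ring = −(26/60)·1 = -13/30
totals (row 1 + row 2): sun 0 + 1 = 1, ring 0 + (-13/30) = -13/30, arm 0 + 0 = 0
asked cell (row1, arm) = 0

row1: w_G1=0 w_G3=0 w_R=0
row2: w_G1=1 w_G3=-13/30 w_R=0
total: w_G1=1 w_G3=-13/30 w_R=0
asked value: 0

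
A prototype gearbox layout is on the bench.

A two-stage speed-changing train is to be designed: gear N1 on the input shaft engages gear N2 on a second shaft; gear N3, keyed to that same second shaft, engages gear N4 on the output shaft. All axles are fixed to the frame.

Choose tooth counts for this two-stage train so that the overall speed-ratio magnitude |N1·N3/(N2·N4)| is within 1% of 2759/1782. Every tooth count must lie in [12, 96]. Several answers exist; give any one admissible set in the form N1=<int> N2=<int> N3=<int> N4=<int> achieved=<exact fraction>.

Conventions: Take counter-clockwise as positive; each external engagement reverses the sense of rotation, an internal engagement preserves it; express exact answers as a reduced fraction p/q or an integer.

design class (target 2759/1782): fixed-axis compound train
target = 2759/1782 in lowest terms: an exact hit needs N1·N3 = k·2759 and N2·N4 = k·1782 for one integer k, every count in [12, 96]; additionally prefer no 1:1 stage (N1 ≠ N2, N3 ≠ N4)
k = 1: N1·N3 = 2759 = 31·89, N2·N4 = 1782 = 22·81
achieved = 31·89/(22·81) = 2759/1782; |achieved − target| = 0 ≤ 2759/178200 ✓

N1=31 N2=22 N3=89 N4=81 achieved=2759/1782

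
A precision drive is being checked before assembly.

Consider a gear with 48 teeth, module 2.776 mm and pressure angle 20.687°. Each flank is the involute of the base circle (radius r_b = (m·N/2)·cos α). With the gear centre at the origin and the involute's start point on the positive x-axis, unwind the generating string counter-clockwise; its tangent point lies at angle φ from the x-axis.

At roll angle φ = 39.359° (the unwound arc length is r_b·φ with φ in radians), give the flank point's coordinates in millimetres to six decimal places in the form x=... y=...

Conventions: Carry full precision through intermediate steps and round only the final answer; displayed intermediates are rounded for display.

x=75.344523 y=6.422359

topology: single-mesh involute geometry — m = 2.776, N = 48
pitch radius r_p = m·N/2 = 2.776·48/2 = 66.624000
base radius r_b = r_p·cos α = 66.624000·cos 20.687° = 62.328365
roll angle φ = 39.359° = 0.68694414 rad
x = r_b·(cos φ + φ·sin φ) = 75.344523
y = r_b·(sin φ − φ·cos φ) = 6.422359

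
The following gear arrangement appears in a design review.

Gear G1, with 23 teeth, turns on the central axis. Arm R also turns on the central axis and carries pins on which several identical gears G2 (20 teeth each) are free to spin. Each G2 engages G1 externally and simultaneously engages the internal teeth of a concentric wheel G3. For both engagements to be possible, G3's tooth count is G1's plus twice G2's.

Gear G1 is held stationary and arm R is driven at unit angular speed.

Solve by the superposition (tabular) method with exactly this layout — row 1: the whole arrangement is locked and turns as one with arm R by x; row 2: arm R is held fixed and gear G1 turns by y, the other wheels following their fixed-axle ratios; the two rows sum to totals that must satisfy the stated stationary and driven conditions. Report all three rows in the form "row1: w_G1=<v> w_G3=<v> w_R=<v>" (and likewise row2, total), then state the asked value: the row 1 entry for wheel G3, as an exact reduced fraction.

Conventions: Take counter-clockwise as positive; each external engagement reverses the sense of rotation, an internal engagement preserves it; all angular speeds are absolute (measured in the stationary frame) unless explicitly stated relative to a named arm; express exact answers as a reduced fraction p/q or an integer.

row1: w_G1=1 w_G3=1 w_R=1
row2: w_G1=-1 w_G3=23/63 w_R=0
total: w_G1=0 w_G3=86/63 w_R=1
asked value: 1

recognized (axles ride arm R): planetary set, 23/20/63 teeth
row 1 — lock + rotate with arm: ω_sun = ω_ring = ω_arm = x
superposition row 2 [arm held]: sun y, ring −(23/63)·y, arm 0
boundary: total ω_sun = x + y = 0 and total ω_arm = x = 1  ⇒  y = -1, x = 1
row 2 ring = −(23/63)·(-1) = 23/63
totals (row 1 + row 2): sun 1 + (-1) = 0, ring 1 + 23/63 = 86/63, arm 1 + 0 = 1
asked cell (row1, ring) = 1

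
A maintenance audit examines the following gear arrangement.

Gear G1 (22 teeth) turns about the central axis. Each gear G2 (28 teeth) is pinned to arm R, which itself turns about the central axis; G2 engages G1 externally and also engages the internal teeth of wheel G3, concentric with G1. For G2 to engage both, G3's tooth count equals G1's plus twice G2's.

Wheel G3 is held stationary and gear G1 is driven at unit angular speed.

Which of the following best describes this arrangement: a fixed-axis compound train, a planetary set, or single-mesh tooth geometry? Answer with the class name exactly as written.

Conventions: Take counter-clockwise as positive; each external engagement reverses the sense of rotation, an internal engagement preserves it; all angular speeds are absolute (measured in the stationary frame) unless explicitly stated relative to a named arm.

planetary set

topology: planetary set — G1 22T / G2 28T / G3 78T, arm = carrier (Willis)
classification: planetary set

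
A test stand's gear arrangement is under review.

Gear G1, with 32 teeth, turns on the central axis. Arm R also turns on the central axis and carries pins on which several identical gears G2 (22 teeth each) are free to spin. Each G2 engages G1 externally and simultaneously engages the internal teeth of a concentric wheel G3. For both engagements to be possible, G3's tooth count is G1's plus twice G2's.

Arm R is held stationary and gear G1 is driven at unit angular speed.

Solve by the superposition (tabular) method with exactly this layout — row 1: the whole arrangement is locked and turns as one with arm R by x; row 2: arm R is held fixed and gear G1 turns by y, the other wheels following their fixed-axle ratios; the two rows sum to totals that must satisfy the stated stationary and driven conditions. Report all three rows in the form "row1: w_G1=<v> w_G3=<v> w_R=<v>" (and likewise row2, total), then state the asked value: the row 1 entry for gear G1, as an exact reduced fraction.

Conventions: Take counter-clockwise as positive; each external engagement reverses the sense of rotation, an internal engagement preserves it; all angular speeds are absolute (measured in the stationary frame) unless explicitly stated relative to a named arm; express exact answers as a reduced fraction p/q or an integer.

row1: w_G1=0 w_G3=0 w_R=0
row2: w_G1=1 w_G3=-8/19 w_R=0
total: w_G1=1 w_G3=-8/19 w_R=0
asked value: 0

planetary set (32T centre, 22T on arm, 76T internal) — Willis relation
row 1: whole set turns with the arm by x
superposition row 2 [arm held]: sun y, ring −(32/76)·y, arm 0
boundary: total ω_arm = x = 0 and total ω_sun = x + y = 1  ⇒  y = 1, x = 0
row 2 ring = −(32/76)·1 = -8/19
totals (row 1 + row 2): sun 0 + 1 = 1, ring 0 + (-8/19) = -8/19, arm 0 + 0 = 0
asked cell (row1, sun) = 0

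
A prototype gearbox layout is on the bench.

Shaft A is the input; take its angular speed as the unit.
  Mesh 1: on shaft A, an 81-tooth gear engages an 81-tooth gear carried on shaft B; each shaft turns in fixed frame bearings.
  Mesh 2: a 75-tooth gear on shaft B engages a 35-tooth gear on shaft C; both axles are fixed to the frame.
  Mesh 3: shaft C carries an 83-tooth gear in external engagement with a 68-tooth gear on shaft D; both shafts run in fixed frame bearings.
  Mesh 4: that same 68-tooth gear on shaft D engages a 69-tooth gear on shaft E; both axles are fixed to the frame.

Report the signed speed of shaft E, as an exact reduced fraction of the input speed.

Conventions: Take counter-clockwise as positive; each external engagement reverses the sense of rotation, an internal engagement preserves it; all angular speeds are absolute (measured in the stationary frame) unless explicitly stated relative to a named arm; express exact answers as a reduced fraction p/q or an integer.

415/161

4-mesh fixed-axis compound train (all bearings frame-fixed)
mesh 1 [81T→81T]: |ω|/ω_in = 1×81/81 = 1, sense flips to −
mesh 2 [75T→35T]: |ω|/ω_in = 1×75/35 = 15/7, sense flips to +
mesh 3 [83T→68T]: |ω|/ω_in = (15/7)×83/68 = 1245/476, sense flips to −
mesh 4 [68T→69T]: |ω|/ω_in = (1245/476)×68/69 = 415/161, sense flips to +
signed output speed (× input speed) = 415/161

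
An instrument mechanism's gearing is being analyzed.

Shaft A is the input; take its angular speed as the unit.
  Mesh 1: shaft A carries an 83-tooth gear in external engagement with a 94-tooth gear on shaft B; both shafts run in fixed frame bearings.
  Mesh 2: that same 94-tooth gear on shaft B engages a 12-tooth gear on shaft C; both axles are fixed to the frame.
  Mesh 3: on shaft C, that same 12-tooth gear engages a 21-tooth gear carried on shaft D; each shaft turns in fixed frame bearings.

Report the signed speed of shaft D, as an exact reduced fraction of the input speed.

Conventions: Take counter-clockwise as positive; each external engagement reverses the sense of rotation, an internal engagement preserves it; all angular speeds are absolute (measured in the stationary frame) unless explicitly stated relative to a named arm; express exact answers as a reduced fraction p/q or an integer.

3-mesh fixed-axis compound train (all bearings frame-fixed)
mesh 1 [83T→94T]: |ω|/ω_in = 1×83/94 = 83/94, sense flips to −
mesh 2 [94T→12T]: |ω|/ω_in = (83/94)×94/12 = 83/12, sense flips to +
mesh 3 [12T→21T]: |ω|/ω_in = (83/12)×12/21 = 83/21, sense flips to −
signed output speed (× input speed) = -83/21

-83/21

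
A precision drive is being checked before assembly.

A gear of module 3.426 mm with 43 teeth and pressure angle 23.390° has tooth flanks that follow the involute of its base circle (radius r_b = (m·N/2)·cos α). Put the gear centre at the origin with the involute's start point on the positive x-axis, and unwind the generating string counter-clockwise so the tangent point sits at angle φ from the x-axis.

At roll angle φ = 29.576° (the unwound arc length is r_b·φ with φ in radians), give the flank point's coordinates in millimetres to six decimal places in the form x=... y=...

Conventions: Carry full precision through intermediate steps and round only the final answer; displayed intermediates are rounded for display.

x=76.021980 y=3.017850

class = single-mesh tooth geometry [base-circle involute, m = 3.426, 43T]
pitch radius r_p = m·N/2 = 3.426·43/2 = 73.659000
base radius r_b = r_p·cos α = 73.659000·cos 23.390° = 67.605993
roll angle φ = 29.576° = 0.51619858 rad
x = r_b·(cos φ + φ·sin φ) = 76.021980
y = r_b·(sin φ − φ·cos φ) = 3.017850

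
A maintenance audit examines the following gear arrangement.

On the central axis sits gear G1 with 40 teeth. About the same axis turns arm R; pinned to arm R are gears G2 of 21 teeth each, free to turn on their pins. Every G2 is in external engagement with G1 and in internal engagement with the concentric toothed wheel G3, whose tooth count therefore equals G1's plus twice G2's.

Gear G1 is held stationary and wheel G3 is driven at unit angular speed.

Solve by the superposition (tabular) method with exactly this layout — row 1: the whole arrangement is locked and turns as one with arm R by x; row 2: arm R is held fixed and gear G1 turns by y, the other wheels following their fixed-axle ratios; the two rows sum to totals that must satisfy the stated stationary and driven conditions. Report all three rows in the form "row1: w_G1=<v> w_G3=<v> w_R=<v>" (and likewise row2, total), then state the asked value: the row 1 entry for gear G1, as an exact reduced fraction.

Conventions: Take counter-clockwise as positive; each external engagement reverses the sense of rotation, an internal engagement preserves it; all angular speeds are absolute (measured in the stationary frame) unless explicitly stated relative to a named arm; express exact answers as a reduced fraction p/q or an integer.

class = planetary set [G3 = 40+2·21 = 82; Willis about the carrier]
row 1 — lock + rotate with arm: ω_sun = ω_ring = ω_arm = x
superposition row 2 [arm held]: sun y, ring −(40/82)·y, arm 0
boundary: total ω_sun = x + y = 0 and total ω_ring = x − (40/82)·y = 1  ⇒  y = -41/61, x = 41/61
row 2 ring = −(40/82)·(-41/61) = 20/61
totals (row 1 + row 2): sun 41/61 + (-41/61) = 0, ring 41/61 + 20/61 = 1, arm 41/61 + 0 = 41/61
asked cell (row1, sun) = 41/61

row1: w_G1=41/61 w_G3=41/61 w_R=41/61
row2: w_G1=-41/61 w_G3=20/61 w_R=0
total: w_G1=0 w_G3=1 w_R=41/61
asked value: 41/61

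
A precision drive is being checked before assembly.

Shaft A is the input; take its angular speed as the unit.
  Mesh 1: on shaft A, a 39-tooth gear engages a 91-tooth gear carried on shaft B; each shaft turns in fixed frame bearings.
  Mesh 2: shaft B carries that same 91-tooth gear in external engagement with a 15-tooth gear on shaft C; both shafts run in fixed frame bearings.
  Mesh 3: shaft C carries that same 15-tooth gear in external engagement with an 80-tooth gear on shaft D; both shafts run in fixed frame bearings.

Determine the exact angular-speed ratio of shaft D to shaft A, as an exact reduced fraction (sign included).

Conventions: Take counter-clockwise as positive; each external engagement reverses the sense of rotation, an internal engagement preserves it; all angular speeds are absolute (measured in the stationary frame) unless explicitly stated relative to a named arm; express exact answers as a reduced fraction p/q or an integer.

class = fixed-axis compound train [3 meshes; 3 ratios multiply, 3 sense flips]
mesh 1 [39T→91T]: running ratio 3/7, sense −
mesh 2 [91T→15T]: running ratio 13/5, sense +
mesh 3 [15T→80T]: running ratio 39/80, sense −
ω_out/ω_in = -39/80

-39/80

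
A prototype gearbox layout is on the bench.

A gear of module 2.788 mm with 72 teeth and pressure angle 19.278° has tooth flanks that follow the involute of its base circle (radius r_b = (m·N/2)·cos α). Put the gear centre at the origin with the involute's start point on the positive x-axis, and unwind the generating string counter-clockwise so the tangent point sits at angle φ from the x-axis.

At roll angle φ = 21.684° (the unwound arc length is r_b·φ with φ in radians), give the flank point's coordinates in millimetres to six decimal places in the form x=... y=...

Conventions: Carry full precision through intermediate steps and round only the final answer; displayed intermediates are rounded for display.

single-mesh involute tooth geometry (72T wheel at module 2.788)
pitch radius r_p = m·N/2 = 2.788·72/2 = 100.368000
base radius r_b = r_p·cos α = 100.368000·cos 19.278° = 94.740144
roll angle φ = 21.684° = 0.37845720 rad
x = r_b·(cos φ + φ·sin φ) = 101.283932
y = r_b·(sin φ − φ·cos φ) = 1.687446

x=101.283932 y=1.687446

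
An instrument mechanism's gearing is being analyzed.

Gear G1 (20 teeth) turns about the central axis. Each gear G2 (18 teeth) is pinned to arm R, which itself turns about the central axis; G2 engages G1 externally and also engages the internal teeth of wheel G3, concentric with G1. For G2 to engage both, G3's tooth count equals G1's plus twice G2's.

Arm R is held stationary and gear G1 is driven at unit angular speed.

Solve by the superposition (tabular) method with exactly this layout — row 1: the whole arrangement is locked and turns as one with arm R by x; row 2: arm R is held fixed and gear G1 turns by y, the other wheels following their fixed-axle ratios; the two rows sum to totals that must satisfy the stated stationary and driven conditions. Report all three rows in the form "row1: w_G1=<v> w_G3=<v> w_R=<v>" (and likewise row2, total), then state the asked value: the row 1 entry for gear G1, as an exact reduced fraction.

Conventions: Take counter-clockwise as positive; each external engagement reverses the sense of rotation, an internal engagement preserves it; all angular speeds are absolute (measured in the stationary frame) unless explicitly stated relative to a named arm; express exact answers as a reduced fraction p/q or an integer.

row1: w_G1=0 w_G3=0 w_R=0
row2: w_G1=1 w_G3=-5/14 w_R=0
total: w_G1=1 w_G3=-5/14 w_R=0
asked value: 0

topology: planetary set — G1 20T / G2 18T / G3 56T, arm = carrier (Willis)
superposition row 1 [locked train]: every member turns x
row 2 (arm held, sun turns y): ω_ring = −(20/56)·y, ω_arm = 0
boundary: total ω_arm = x = 0 and total ω_sun = x + y = 1  ⇒  y = 1, x = 0
row 2 ring = −(20/56)·1 = -5/14
totals (row 1 + row 2): sun 0 + 1 = 1, ring 0 + (-5/14) = -5/14, arm 0 + 0 = 0
asked cell (row1, sun) = 0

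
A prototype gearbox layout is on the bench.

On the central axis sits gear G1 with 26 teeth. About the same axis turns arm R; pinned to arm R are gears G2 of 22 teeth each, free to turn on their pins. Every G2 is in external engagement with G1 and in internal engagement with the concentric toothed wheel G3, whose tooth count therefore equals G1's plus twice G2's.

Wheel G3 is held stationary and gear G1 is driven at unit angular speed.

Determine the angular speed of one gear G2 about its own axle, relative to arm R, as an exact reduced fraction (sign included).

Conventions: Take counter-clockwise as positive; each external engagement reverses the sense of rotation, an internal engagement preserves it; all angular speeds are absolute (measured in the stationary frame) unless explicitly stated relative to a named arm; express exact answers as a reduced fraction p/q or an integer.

-455/528

planetary set (26T centre, 22T on arm, 70T internal) — Willis relation
ring teeth: 26 + 2·22 = 70
26(ω_sun−ω_arm) = −70(ω_ring−ω_arm),  ω_ring = 0, ω_sun = 1
26(1−ω_arm) = −70(0−ω_arm)  ⇒  96·ω_arm = 26  ⇒  ω_arm = 13/48
sun–planet mesh: 26·(1−13/48) = −22·(ω_p−ω_arm)  ⇒  ω_p−ω_arm = -455/528
exact speed ratio = -455/528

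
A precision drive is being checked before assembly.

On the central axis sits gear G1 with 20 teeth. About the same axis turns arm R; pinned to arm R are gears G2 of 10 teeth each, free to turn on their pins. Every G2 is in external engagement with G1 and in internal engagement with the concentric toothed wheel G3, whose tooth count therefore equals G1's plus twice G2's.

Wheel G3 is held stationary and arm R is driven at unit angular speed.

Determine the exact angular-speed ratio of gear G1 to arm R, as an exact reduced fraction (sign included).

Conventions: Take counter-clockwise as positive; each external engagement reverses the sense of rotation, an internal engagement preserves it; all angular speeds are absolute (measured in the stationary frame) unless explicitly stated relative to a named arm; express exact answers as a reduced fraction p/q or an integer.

topology: planetary set — G1 20T / G2 10T / G3 40T, arm = carrier (Willis)
ring teeth: 20 + 2·10 = 40
20(ω_sun−ω_arm) = −40(ω_ring−ω_arm),  ω_ring = 0, ω_arm = 1
ω_sun = 1 − (40/20)(0−1) = 3
ω_out/ω_in = 3

3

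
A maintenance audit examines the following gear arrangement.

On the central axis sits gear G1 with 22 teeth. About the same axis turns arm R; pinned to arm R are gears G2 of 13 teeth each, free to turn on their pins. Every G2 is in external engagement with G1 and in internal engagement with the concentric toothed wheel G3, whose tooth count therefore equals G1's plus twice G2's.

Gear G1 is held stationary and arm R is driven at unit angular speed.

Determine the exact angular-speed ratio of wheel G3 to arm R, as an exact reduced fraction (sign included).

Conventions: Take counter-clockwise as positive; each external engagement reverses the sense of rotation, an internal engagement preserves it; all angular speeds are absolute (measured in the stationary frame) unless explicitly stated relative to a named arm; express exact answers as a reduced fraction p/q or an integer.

class = planetary set [G3 = 22+2·13 = 48; Willis about the carrier]
ring teeth: 22 + 2·13 = 48
22(ω_sun−ω_arm) = −48(ω_ring−ω_arm),  ω_sun = 0, ω_arm = 1
ω_ring = 1 − (22/48)(0−1) = 35/24
ω_out/ω_in = 35/24

35/24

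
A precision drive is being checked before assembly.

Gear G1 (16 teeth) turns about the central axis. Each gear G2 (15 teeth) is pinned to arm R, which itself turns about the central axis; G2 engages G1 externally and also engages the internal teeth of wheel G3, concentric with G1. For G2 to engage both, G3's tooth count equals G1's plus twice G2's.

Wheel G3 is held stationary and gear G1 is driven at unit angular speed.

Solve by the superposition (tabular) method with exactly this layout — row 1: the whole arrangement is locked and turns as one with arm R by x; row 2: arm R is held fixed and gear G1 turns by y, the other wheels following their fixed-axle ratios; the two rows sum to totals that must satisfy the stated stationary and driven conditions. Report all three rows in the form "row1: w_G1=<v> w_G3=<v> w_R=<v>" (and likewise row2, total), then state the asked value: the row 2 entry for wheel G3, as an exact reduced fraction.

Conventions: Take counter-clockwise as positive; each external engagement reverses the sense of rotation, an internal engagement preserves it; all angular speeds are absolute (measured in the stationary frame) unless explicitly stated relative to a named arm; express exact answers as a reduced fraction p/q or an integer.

planetary set (16T centre, 15T on arm, 46T internal) — Willis relation
row 1 — lock + rotate with arm: ω_sun = ω_ring = ω_arm = x
row 2: sun turns y, ring = −(16/46)·y, arm 0
boundary: total ω_ring = x − (16/46)·y = 0 and total ω_sun = x + y = 1  ⇒  y = 23/31, x = 8/31
row 2 ring = −(16/46)·23/31 = -8/31
totals (row 1 + row 2): sun 8/31 + 23/31 = 1, ring 8/31 + (-8/31) = 0, arm 8/31 + 0 = 8/31
asked cell (row2, ring) = -8/31

row1: w_G1=8/31 w_G3=8/31 w_R=8/31
row2: w_G1=23/31 w_G3=-8/31 w_R=0
total: w_G1=1 w_G3=0 w_R=8/31
asked value: -8/31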